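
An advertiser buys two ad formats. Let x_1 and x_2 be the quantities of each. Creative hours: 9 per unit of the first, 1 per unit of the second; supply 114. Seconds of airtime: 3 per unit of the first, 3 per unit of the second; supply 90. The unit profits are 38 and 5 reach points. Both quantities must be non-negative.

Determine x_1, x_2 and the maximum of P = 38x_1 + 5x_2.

The binding constraints are 9x_1 + x_2 = 114 and 3x_1 + 3x_2 = 90.
Solving simultaneously gives x_1 = 21/2, x_2 = 39/2.

x_1 = 21/2, x_2 = 39/2, maximum P = 993/2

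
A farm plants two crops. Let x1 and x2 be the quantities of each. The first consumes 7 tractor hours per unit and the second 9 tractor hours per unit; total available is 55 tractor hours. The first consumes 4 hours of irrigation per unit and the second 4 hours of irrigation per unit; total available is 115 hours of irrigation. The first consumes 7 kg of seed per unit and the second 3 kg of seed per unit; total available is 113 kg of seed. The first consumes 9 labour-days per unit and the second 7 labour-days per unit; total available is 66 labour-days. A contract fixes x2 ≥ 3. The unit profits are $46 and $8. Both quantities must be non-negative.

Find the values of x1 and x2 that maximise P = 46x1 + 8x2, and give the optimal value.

Vertices and P = 46x1 + 8x2:
  (0, 55/9) → P = 440/9
  (0, 3) → P = 24
  (4, 3) → P = 208

The optimum lies where 7x1 + 9x2 = 55 and x2 = 3.
Solving simultaneously gives x1 = 4, x2 = 3.

x1 = 4, x2 = 3, maximum P = 208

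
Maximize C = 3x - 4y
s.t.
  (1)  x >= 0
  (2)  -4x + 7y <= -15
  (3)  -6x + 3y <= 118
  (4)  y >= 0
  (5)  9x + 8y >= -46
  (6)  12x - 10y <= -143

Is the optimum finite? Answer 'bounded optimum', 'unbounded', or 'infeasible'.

The boundaries x = 0 and -6x + 3y = 118 meet at (0, 118/3), but that point violates -4x + 7y ≤ -15. Every candidate vertex is excluded by some other constraint, so the feasible region is empty.

infeasible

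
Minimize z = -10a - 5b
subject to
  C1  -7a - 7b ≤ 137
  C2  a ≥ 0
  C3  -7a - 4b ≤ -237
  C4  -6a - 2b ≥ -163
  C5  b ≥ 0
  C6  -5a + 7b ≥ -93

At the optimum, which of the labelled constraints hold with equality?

Extreme points and z = -10a - 5b:
  (0, 237/4) → z = -1185/4
  (0, 163/2) → z = -815/2
  (89/5, 281/10) → z = -637/2

The minimum is at (0, 163/2). Substituting into each constraint, equality holds for C2 and C4; the remaining constraints have slack.

C2 and C4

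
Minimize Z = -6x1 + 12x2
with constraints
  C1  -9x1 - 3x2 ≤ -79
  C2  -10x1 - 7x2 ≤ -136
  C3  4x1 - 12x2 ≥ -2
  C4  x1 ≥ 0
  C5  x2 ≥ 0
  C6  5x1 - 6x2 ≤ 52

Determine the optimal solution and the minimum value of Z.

Extreme points and Z = -6x1 + 12x2:
  (809/74, 141/37) → Z = -735/37
  (236/19, 32/19) → Z = -1032/19
  (53/3, 109/18) → Z = -100/3

x1 = 236/19, x2 = 32/19, minimum Z = -1032/19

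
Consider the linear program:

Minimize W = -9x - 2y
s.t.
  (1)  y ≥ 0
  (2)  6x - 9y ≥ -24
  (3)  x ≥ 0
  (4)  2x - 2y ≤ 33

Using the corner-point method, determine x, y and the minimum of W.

Corner points and W = -9x - 2y:
  (0, 0) → W = 0
  (33/2, 0) → W = -297/2
  (0, 8/3) → W = -16/3
  (115/2, 41) → W = -1199/2

x = 115/2, y = 41, minimum W = -1199/2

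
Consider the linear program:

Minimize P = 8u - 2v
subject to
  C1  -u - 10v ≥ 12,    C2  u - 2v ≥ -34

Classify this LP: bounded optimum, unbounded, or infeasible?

From the feasible point (-91/3, 11/6), moving in the direction (-2, -1) keeps every constraint satisfied while P decreases without bound.

unbounded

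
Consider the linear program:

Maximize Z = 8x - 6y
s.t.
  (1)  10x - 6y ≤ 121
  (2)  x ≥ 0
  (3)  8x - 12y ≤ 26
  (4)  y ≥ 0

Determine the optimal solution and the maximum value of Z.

The feasible region is unbounded (it extends along (0, 1), (3, 5)), but Z strictly decreases along every unbounded feasible direction, so there is no improving ray and the maximum is attained at a vertex.

x = 18, y = 59/6, maximum Z = 85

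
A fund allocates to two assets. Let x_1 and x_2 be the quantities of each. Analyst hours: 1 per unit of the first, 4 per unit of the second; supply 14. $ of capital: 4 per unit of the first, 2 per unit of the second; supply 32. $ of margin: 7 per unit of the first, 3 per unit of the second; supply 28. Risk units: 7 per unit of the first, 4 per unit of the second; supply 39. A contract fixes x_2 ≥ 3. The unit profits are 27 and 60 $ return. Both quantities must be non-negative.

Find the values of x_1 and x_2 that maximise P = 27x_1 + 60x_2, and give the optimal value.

x_1 = 2, x_2 = 3, maximum P = 234

Extreme points and P = 27x_1 + 60x_2:
  (0, 7/2) → P = 210
  (0, 3) → P = 180
  (2, 3) → P = 234

At the optimal vertex, x_1 + 4x_2 = 14 and x_2 = 3.
Solving simultaneously gives x_1 = 2, x_2 = 3.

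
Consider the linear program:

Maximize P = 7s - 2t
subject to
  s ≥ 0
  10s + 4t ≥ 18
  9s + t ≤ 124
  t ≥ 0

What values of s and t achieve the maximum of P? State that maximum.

Vertices and P = 7s - 2t:
  (0, 9/2) → P = -9
  (0, 124) → P = -248
  (9/5, 0) → P = 63/5
  (124/9, 0) → P = 868/9

The binding constraints are 9s + t = 124 and t = 0.
Solving simultaneously gives s = 124/9, t = 0.

s = 124/9, t = 0, maximum P = 868/9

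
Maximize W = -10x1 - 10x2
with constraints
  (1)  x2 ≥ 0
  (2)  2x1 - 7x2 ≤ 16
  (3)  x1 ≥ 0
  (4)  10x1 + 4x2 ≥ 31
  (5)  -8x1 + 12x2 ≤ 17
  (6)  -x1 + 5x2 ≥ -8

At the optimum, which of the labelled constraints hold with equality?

Extreme points and W = -10x1 - 10x2:
  (8, 0) → W = -80
  (31/10, 0) → W = -31
  (2, 11/4) → W = -95/2
The feasible region is unbounded (it extends along (7, 2), (3, 2)), but W strictly decreases along every unbounded feasible direction, so there is no improving ray and the maximum is attained at a vertex.

The maximum is at (31/10, 0). Substituting into each constraint, equality holds for (1) and (4); the remaining constraints have slack.

(1) and (4)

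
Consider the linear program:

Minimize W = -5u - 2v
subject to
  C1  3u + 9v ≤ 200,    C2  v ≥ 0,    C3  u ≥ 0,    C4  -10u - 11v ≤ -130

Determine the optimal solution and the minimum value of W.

u = 200/3, v = 0, minimum W = -1000/3

The binding constraints are 3u + 9v = 200 and v = 0.
Solving simultaneously gives u = 200/3, v = 0.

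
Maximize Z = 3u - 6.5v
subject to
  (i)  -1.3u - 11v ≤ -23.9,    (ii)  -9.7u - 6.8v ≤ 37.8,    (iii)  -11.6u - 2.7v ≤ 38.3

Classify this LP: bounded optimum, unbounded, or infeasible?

unbounded

From the feasible point (-48583/12409, 32703/12409), moving in the direction (11, -1.3) keeps every constraint satisfied while Z increases without bound.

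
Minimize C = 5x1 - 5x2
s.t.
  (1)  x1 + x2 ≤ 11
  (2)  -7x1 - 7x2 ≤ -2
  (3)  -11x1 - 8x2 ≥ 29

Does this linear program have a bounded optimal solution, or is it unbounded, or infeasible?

From the feasible point (-39, 50), moving in the direction (-1, 1) keeps every constraint satisfied while C decreases without bound.

unbounded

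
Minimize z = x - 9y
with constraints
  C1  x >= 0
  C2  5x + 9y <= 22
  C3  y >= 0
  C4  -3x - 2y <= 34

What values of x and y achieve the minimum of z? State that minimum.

x = 0, y = 22/9, minimum z = -22

Corner points and z = x - 9y:
  (0, 22/9) → z = -22
  (0, 0) → z = 0
  (22/5, 0) → z = 22/5

At the optimal vertex, x = 0 and 5x + 9y = 22.
Solving simultaneously gives x = 0, y = 22/9.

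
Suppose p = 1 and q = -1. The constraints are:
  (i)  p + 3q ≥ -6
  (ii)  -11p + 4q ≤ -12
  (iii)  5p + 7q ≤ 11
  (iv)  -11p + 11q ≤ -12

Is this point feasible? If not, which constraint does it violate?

feasible

(i): -2 ≥ -6 ✓
(ii): -15 ≤ -12 ✓
(iii): -2 ≤ 11 ✓
(iv): -22 ≤ -12 ✓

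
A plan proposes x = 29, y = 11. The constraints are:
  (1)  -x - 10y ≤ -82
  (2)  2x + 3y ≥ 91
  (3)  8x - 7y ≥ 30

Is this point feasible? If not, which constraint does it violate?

(1): -139 ≤ -82 ✓
(2): 91 ≥ 91 ✓
(3): 155 ≥ 30 ✓

feasible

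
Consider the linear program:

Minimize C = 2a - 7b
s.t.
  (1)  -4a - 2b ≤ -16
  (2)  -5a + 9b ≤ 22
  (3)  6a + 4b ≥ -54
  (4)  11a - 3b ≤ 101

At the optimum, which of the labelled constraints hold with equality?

Feasible corners and C = 2a - 7b:
  (50/23, 84/23) → C = -488/23
  (125/17, -114/17) → C = 1048/17
  (325/28, 249/28) → C = -1093/28

The minimum is at (325/28, 249/28). Substituting into each constraint, equality holds for (2) and (4); the remaining constraints have slack.

(2) and (4)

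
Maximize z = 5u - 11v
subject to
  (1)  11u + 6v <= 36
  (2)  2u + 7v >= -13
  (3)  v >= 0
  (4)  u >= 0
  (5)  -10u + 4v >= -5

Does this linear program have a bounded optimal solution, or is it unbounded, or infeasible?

bounded optimum

Vertices and z = 5u - 11v:
  (0, 6) → z = -66
  (87/52, 305/104) → z = -2485/104
  (0, 0) → z = 0
  (1/2, 0) → z = 5/2
The feasible region has finitely many vertices and no improving ray; the maximum is 5/2 at (1/2, 0).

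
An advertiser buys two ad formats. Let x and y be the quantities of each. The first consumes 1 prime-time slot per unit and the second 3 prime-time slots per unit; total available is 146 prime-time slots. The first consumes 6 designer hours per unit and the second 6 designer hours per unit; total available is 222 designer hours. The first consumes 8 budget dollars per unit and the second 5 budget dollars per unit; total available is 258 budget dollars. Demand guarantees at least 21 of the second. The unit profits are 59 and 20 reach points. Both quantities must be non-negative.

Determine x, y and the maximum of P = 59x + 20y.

x = 16, y = 21, maximum P = 1364

Extreme points and P = 59x + 20y:
  (0, 37) → P = 740
  (0, 21) → P = 420
  (16, 21) → P = 1364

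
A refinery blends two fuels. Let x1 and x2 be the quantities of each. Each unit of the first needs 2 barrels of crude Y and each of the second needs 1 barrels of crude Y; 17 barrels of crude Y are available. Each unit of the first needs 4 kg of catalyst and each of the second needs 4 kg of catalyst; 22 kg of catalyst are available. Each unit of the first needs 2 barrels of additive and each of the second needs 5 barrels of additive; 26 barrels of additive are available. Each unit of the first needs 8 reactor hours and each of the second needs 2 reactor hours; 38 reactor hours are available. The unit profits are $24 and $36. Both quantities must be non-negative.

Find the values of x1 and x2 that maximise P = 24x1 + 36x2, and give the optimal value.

x1 = 1/2, x2 = 5, maximum P = 192

Feasible corners and P = 24x1 + 36x2:
  (0, 0) → P = 0
  (0, 26/5) → P = 936/5
  (19/4, 0) → P = 114
  (1/2, 5) → P = 192
  (9/2, 1) → P = 144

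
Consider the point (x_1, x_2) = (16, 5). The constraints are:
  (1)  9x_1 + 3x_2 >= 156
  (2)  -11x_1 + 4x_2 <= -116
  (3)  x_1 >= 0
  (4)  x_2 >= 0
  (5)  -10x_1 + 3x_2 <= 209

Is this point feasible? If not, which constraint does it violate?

(1): 159 ≥ 156 ✓
(2): -156 ≤ -116 ✓
(3): 16 ≥ 0 ✓
(4): 5 ≥ 0 ✓
(5): -145 ≤ 209 ✓

feasible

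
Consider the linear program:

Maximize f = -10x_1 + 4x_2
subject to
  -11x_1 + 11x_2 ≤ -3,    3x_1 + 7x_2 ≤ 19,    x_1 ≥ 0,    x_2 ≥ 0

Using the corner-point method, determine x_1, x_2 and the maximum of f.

x_1 = 3/11, x_2 = 0, maximum f = -30/11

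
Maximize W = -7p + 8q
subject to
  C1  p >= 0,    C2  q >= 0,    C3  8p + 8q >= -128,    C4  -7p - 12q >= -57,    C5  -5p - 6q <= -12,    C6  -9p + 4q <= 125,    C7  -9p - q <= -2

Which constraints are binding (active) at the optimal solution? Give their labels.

C1 and C4

Feasible corners and W = -7p + 8q:
  (0, 19/4) → W = 38
  (0, 2) → W = 16
  (57/7, 0) → W = -57
  (12/5, 0) → W = -84/5

The maximum is at (0, 19/4). Substituting into each constraint, equality holds for C1 and C4; the remaining constraints have slack.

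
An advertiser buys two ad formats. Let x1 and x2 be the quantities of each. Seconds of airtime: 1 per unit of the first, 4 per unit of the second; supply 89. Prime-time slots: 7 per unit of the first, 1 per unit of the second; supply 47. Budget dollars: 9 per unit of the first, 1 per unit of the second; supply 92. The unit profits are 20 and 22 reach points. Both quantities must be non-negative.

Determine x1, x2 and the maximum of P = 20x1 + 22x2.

x1 = 11/3, x2 = 64/3, maximum P = 1628/3

Feasible corners and P = 20x1 + 22x2:
  (0, 0) → P = 0
  (0, 89/4) → P = 979/2
  (47/7, 0) → P = 940/7
  (11/3, 64/3) → P = 1628/3

The optimum lies where x1 + 4x2 = 89 and 7x1 + x2 = 47.
Solving simultaneously gives x1 = 11/3, x2 = 64/3.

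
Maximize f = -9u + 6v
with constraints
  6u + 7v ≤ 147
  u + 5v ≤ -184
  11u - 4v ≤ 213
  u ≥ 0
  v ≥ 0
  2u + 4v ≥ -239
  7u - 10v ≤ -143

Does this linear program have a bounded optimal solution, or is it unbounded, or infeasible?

infeasible

The boundaries 6u + 7v = 147 and u = 0 meet at (0, 21), but that point violates u + 5v ≤ -184. Every candidate vertex is excluded by some other constraint, so the feasible region is empty.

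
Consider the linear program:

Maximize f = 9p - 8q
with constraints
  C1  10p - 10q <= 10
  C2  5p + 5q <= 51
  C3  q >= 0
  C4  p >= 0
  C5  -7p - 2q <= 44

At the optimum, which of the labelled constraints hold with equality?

C1 and C2

Vertices and f = 9p - 8q:
  (28/5, 23/5) → f = 68/5
  (1, 0) → f = 9
  (0, 51/5) → f = -408/5
  (0, 0) → f = 0

The maximum is at (28/5, 23/5). Substituting into each constraint, equality holds for C1 and C2; the remaining constraints have slack.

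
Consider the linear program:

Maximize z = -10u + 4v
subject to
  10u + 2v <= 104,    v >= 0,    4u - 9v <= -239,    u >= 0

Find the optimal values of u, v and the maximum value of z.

The binding constraints are 10u + 2v = 104 and u = 0.
Solving simultaneously gives u = 0, v = 52.

u = 0, v = 52, maximum z = 208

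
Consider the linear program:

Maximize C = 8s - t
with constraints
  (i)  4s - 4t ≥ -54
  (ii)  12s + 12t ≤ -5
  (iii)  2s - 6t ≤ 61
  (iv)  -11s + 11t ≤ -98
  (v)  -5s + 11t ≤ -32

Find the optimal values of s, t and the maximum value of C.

s = 117/16, t = -371/48, maximum C = 3179/48

Corner points and C = 8s - t:
  (117/16, -371/48) → C = 3179/48
  (1121/264, -1231/264) → C = 10199/264
  (-83/44, -475/44) → C = -189/44

At the optimal vertex, 12s + 12t = -5 and 2s - 6t = 61.
Solving simultaneously gives s = 117/16, t = -371/48.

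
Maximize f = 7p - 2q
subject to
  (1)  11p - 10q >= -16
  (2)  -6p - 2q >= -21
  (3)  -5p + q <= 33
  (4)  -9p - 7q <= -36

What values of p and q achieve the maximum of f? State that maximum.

p = 25/8, q = 9/8, maximum f = 157/8

Feasible corners and f = 7p - 2q:
  (89/41, 327/82) → f = 296/41
  (248/167, 540/167) → f = 656/167
  (25/8, 9/8) → f = 157/8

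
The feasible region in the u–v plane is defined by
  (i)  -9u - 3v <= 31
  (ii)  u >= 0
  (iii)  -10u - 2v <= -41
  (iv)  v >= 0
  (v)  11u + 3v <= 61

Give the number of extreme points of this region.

3

Pairwise boundary intersections that survive every other constraint:
  (41/10, 0)
  (1/8, 159/8)
  (61/11, 0)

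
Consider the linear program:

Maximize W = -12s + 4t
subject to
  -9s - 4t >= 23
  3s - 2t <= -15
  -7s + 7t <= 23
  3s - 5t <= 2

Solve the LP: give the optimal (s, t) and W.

s = -129/14, t = -83/14, maximum W = 608/7

Corner points and W = -12s + 4t:
  (-59/7, -36/7) → W = 564/7
  (-79/9, -17/3) → W = 248/3
  (-129/14, -83/14) → W = 608/7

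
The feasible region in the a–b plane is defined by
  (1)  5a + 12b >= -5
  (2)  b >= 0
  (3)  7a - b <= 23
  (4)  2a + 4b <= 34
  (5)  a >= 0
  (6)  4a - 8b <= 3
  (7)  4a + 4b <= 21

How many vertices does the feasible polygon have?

5

Of the 21 pairwise boundary intersections, those satisfying every inequality are:
  (0, 0)
  (3/4, 0)
  (181/52, 71/52)
  (113/32, 55/32)
  (0, 21/4)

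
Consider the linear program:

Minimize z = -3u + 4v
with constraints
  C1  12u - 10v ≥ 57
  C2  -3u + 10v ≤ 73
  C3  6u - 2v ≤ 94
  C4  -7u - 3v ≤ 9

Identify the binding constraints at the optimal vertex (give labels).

Corner points and z = -3u + 4v:
  (130/9, 349/30) → z = 16/5
  (81/106, -507/106) → z = -2271/106
  (181/9, 40/3) → z = -7
  (33/4, -89/4) → z = -455/4

The minimum is at (33/4, -89/4). Substituting into each constraint, equality holds for C3 and C4; the remaining constraints have slack.

C3 and C4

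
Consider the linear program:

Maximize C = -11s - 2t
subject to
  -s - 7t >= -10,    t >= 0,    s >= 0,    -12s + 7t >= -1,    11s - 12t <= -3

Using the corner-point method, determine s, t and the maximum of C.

s = 0, t = 1/4, maximum C = -1/2

Feasible corners and C = -11s - 2t:
  (0, 10/7) → C = -20/7
  (11/13, 17/13) → C = -155/13
  (0, 1/4) → C = -1/2
  (33/67, 47/67) → C = -457/67

The binding constraints are s = 0 and 11s - 12t = -3.
Solving simultaneously gives s = 0, t = 1/4.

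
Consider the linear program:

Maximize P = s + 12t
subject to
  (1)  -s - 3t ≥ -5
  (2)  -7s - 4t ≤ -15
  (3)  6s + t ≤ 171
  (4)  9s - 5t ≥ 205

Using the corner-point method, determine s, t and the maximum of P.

s = 20, t = -5, maximum P = -40

Vertices and P = s + 12t:
  (508/17, -141/17) → P = -1184/17
  (20, -5) → P = -40
  (669/17, -1107/17) → P = -12615/17
  (895/71, -1300/71) → P = -14705/71

The binding constraints are -s - 3t = -5 and 9s - 5t = 205.
Solving simultaneously gives s = 20, t = -5.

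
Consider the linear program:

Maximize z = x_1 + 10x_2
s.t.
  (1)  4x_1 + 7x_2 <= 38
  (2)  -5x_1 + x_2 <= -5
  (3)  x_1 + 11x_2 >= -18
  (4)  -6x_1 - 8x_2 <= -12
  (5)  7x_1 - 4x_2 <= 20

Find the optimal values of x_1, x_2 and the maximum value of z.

Corner points and z = x_1 + 10x_2:
  (73/39, 170/39) → z = 591/13
  (292/65, 186/65) → z = 2152/65
  (26/23, 15/23) → z = 176/23
  (13/5, -9/20) → z = -19/10

x_1 = 73/39, x_2 = 170/39, maximum z = 591/13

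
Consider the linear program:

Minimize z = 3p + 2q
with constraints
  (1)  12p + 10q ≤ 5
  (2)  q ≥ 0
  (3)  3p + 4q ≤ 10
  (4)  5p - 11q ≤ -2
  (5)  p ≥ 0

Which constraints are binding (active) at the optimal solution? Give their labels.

(4) and (5)

Extreme points and z = 3p + 2q:
  (5/26, 7/26) → z = 29/26
  (0, 1/2) → z = 1
  (0, 2/11) → z = 4/11

The minimum is at (0, 2/11). Substituting into each constraint, equality holds for (4) and (5); the remaining constraints have slack.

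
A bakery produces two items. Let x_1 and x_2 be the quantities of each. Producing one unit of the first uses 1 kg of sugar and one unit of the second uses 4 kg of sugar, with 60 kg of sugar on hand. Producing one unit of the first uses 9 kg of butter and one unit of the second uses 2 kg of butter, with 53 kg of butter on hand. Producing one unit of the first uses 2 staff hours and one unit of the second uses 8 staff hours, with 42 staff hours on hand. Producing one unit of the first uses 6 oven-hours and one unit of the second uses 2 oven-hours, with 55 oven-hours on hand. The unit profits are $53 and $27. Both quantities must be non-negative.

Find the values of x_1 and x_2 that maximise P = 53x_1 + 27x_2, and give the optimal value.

x_1 = 5, x_2 = 4, maximum P = 373

Feasible corners and P = 53x_1 + 27x_2:
  (0, 0) → P = 0
  (0, 21/4) → P = 567/4
  (53/9, 0) → P = 2809/9
  (5, 4) → P = 373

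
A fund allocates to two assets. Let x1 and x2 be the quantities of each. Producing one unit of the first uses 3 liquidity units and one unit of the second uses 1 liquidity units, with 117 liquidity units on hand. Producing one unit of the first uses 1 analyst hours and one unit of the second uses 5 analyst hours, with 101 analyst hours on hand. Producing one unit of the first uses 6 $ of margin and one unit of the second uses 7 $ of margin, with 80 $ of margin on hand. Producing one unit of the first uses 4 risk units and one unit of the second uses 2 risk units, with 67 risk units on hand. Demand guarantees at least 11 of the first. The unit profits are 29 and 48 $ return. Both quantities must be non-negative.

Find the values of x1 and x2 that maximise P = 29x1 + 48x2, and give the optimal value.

Corner points and P = 29x1 + 48x2:
  (40/3, 0) → P = 1160/3
  (11, 0) → P = 319
  (11, 2) → P = 415

x1 = 11, x2 = 2, maximum P = 415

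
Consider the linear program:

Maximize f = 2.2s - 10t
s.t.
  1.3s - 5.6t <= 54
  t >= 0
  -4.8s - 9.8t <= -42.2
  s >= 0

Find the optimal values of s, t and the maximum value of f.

s = 540/13, t = 0, maximum f = 1188/13

The feasible region is unbounded (it extends along (0, 1), (56, 13)), but f strictly decreases along every unbounded feasible direction, so there is no improving ray and the maximum is attained at a vertex.

At the optimal vertex, 1.3s - 5.6t = 54 and t = 0.
Solving simultaneously gives s = 540/13, t = 0.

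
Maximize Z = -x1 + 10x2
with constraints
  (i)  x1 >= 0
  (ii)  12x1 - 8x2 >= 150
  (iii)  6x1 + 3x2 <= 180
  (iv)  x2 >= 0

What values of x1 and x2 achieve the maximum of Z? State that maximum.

Extreme points and Z = -x1 + 10x2:
  (45/2, 15) → Z = 255/2
  (25/2, 0) → Z = -25/2
  (30, 0) → Z = -30

The binding constraints are 12x1 - 8x2 = 150 and 6x1 + 3x2 = 180.
Solving simultaneously gives x1 = 45/2, x2 = 15.

x1 = 45/2, x2 = 15, maximum Z = 255/2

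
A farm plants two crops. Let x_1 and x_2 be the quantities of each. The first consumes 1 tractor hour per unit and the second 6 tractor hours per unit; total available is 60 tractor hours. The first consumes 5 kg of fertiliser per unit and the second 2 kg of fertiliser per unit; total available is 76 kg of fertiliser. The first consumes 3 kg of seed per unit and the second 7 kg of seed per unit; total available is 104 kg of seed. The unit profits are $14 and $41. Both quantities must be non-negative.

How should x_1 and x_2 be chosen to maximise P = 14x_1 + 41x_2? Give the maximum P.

x_1 = 12, x_2 = 8, maximum P = 496

Feasible corners and P = 14x_1 + 41x_2:
  (0, 0) → P = 0
  (0, 10) → P = 410
  (76/5, 0) → P = 1064/5
  (12, 8) → P = 496

The optimum lies where x_1 + 6x_2 = 60 and 5x_1 + 2x_2 = 76.
Solving simultaneously gives x_1 = 12, x_2 = 8.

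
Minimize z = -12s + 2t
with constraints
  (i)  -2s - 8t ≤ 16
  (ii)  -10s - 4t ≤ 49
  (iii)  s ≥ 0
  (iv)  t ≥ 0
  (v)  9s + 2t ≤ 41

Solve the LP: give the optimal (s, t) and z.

s = 41/9, t = 0, minimum z = -164/3

Extreme points and z = -12s + 2t:
  (0, 0) → z = 0
  (0, 41/2) → z = 41
  (41/9, 0) → z = -164/3

The binding constraints are t = 0 and 9s + 2t = 41.
Solving simultaneously gives s = 41/9, t = 0.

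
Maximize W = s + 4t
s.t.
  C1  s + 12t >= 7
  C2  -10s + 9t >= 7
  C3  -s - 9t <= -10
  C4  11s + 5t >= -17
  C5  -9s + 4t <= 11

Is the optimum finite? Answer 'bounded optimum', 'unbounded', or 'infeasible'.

From the feasible point (3/11, 107/99), moving in the direction (9, 10) keeps every constraint satisfied while W increases without bound.

unbounded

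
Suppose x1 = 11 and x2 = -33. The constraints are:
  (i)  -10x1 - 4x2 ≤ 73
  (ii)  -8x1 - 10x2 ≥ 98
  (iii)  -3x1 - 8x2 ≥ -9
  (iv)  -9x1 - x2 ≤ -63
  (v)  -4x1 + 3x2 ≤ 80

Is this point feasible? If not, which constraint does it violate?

(i): 22 ≤ 73 ✓
(ii): 242 ≥ 98 ✓
(iii): 231 ≥ -9 ✓
(iv): -66 ≤ -63 ✓
(v): -143 ≤ 80 ✓

feasible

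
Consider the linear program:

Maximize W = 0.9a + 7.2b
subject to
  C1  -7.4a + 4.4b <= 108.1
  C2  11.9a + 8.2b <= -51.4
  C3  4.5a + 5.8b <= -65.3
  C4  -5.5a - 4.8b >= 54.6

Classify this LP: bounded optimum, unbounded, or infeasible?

bounded optimum

Feasible corners and W = 0.9a + 7.2b:
  (-45715/3136, 323/6272) → W = -399807/31360
  (10050/601, -18352/601) → W = -615447/3005
  (-162/515, -2269/206) → W = -204939/2575
The feasible region has finitely many vertices and no improving ray; the maximum is -399807/31360 at (-45715/3136, 323/6272).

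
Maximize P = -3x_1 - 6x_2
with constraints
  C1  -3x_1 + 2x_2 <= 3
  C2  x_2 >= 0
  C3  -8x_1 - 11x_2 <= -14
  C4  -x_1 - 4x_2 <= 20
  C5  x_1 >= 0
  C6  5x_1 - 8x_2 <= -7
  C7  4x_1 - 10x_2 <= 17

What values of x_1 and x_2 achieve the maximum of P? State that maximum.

Extreme points and P = -3x_1 - 6x_2:
  (0, 3/2) → P = -9
  (0, 14/11) → P = -84/11
  (5/17, 18/17) → P = -123/17
The feasible region is unbounded (it extends along (2, 3), (8, 5)), but P strictly decreases along every unbounded feasible direction, so there is no improving ray and the maximum is attained at a vertex.

x_1 = 5/17, x_2 = 18/17, maximum P = -123/17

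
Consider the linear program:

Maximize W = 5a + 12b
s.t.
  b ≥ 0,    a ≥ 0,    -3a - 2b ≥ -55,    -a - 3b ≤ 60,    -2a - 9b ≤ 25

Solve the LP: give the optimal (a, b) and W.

Extreme points and W = 5a + 12b:
  (0, 0) → W = 0
  (55/3, 0) → W = 275/3
  (0, 55/2) → W = 330

The binding constraints are a = 0 and -3a - 2b = -55.
Solving simultaneously gives a = 0, b = 55/2.

a = 0, b = 55/2, maximum W = 330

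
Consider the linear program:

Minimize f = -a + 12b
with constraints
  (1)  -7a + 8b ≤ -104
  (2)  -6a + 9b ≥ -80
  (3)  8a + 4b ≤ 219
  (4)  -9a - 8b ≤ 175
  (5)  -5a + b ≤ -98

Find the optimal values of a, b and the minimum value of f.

a = 802/39, b = 188/39, minimum f = 1454/39

Feasible corners and f = -a + 12b:
  (542/23, 701/92) → f = 1561/23
  (680/33, 166/33) → f = 1312/33
  (2291/96, 337/48) → f = 5797/96
  (802/39, 188/39) → f = 1454/39

The optimum lies where -6a + 9b = -80 and -5a + b = -98.
Solving simultaneously gives a = 802/39, b = 188/39.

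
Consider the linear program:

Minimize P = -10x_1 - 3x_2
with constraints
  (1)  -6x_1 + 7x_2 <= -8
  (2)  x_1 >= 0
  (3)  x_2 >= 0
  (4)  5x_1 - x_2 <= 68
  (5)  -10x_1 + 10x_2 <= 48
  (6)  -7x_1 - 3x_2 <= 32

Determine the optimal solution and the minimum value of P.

x_1 = 468/29, x_2 = 368/29, minimum P = -5784/29

Corner points and P = -10x_1 - 3x_2:
  (4/3, 0) → P = -40/3
  (468/29, 368/29) → P = -5784/29
  (68/5, 0) → P = -136

At the optimal vertex, -6x_1 + 7x_2 = -8 and 5x_1 - x_2 = 68.
Solving simultaneously gives x_1 = 468/29, x_2 = 368/29.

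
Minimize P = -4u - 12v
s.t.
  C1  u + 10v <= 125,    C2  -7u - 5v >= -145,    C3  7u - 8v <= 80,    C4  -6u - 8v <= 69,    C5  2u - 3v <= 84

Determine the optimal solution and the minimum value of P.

u = 165/13, v = 146/13, minimum P = -2412/13

Feasible corners and P = -4u - 12v:
  (165/13, 146/13) → P = -2412/13
  (-65/2, 63/4) → P = -59
  (120/7, 5) → P = -900/7
  (11/13, -963/104) → P = 2801/26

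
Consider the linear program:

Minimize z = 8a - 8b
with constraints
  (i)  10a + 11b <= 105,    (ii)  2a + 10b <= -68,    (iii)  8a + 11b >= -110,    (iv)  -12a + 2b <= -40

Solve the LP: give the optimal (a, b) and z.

a = 66/31, b = -224/31, minimum z = 2320/31

Extreme points and z = 8a - 8b:
  (899/39, -445/39) → z = 3584/13
  (215/2, -970/11) → z = 17220/11
  (66/31, -224/31) → z = 2320/31
  (55/37, -410/37) → z = 3720/37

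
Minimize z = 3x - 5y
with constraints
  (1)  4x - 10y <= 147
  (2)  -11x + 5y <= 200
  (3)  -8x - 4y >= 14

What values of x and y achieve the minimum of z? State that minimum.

Extreme points and z = 3x - 5y:
  (-547/18, -2417/90) → z = 388/9
  (14/3, -77/6) → z = 469/6
  (-145/14, 241/14) → z = -820/7

The optimum lies where -11x + 5y = 200 and -8x - 4y = 14.
Solving simultaneously gives x = -145/14, y = 241/14.

x = -145/14, y = 241/14, minimum z = -820/7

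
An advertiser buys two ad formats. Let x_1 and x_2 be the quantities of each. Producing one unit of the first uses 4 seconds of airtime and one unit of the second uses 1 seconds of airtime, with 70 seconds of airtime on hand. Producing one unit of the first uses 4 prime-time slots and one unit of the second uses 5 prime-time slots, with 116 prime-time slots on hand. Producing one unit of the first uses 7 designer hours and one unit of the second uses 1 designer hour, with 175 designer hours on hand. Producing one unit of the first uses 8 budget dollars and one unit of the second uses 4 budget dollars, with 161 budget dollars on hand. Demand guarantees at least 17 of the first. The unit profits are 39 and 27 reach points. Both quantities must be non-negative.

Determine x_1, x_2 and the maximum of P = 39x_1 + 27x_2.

Corner points and P = 39x_1 + 27x_2:
  (35/2, 0) → P = 1365/2
  (17, 0) → P = 663
  (17, 2) → P = 717

The binding constraints are 4x_1 + x_2 = 70 and x_1 = 17.
Solving simultaneously gives x_1 = 17, x_2 = 2.

x_1 = 17, x_2 = 2, maximum P = 717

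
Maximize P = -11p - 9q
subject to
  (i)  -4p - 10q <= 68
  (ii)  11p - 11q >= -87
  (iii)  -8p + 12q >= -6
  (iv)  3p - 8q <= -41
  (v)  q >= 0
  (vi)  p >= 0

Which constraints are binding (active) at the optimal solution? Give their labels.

(iv) and (vi)

Corner points and P = -11p - 9q:
  (0, 87/11) → P = -783/11
  (135/7, 173/14) → P = -4527/14
  (0, 41/8) → P = -369/8
The feasible region is unbounded (it extends along (3, 2), (1, 1)), but P strictly decreases along every unbounded feasible direction, so there is no improving ray and the maximum is attained at a vertex.

The maximum is at (0, 41/8). Substituting into each constraint, equality holds for (iv) and (vi); the remaining constraints have slack.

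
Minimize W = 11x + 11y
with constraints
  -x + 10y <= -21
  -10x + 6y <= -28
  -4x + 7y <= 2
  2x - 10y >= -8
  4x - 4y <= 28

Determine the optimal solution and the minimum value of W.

x = -7/2, y = -21/2, minimum W = -154

The binding constraints are -10x + 6y = -28 and 4x - 4y = 28.
Solving simultaneously gives x = -7/2, y = -21/2.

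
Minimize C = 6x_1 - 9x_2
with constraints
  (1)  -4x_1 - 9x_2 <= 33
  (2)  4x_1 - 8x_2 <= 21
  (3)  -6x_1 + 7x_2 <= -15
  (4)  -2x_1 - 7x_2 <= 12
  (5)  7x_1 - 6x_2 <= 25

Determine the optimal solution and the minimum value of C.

x_1 = 85/13, x_2 = 45/13, minimum C = 105/13

Extreme points and C = 6x_1 - 9x_2:
  (51/44, -45/22) → C = 279/11
  (37/16, -47/32) → C = 867/32
  (3/8, -51/28) → C = 261/14
  (85/13, 45/13) → C = 105/13

The binding constraints are -6x_1 + 7x_2 = -15 and 7x_1 - 6x_2 = 25.
Solving simultaneously gives x_1 = 85/13, x_2 = 45/13.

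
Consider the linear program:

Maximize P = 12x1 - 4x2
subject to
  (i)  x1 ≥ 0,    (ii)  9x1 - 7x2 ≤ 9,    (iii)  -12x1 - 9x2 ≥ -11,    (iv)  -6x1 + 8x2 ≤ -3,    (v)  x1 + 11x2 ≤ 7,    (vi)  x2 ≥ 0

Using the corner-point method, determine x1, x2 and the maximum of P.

Feasible corners and P = 12x1 - 4x2:
  (23/30, 1/5) → P = 42/5
  (11/12, 0) → P = 11
  (1/2, 0) → P = 6

x1 = 11/12, x2 = 0, maximum P = 11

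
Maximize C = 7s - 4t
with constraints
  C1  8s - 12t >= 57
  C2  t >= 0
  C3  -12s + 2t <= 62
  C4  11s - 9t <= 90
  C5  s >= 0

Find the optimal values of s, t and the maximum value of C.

Vertices and C = 7s - 4t:
  (57/8, 0) → C = 399/8
  (189/20, 31/20) → C = 1199/20
  (90/11, 0) → C = 630/11

The optimum lies where 8s - 12t = 57 and 11s - 9t = 90.
Solving simultaneously gives s = 189/20, t = 31/20.

s = 189/20, t = 31/20, maximum C = 1199/20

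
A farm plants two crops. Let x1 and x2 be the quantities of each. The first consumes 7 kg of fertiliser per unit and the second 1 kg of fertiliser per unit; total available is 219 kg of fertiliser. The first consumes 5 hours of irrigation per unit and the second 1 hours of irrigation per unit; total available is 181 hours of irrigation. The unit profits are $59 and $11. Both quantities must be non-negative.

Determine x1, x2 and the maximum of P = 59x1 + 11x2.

Vertices and P = 59x1 + 11x2:
  (0, 0) → P = 0
  (0, 181) → P = 1991
  (219/7, 0) → P = 12921/7
  (19, 86) → P = 2067

The binding constraints are 7x1 + x2 = 219 and 5x1 + x2 = 181.
Solving simultaneously gives x1 = 19, x2 = 86.

x1 = 19, x2 = 86, maximum P = 2067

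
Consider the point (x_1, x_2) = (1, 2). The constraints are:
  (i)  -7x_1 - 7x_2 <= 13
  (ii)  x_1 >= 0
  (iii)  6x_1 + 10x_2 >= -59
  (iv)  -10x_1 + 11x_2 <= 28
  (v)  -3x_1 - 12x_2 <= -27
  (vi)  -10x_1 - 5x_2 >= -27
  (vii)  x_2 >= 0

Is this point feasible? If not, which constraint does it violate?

(i): -21 ≤ 13 ✓
(ii): 1 ≥ 0 ✓
(iii): 26 ≥ -59 ✓
(iv): 12 ≤ 28 ✓
(v): -27 ≤ -27 ✓
(vi): -20 ≥ -27 ✓
(vii): 2 ≥ 0 ✓

feasible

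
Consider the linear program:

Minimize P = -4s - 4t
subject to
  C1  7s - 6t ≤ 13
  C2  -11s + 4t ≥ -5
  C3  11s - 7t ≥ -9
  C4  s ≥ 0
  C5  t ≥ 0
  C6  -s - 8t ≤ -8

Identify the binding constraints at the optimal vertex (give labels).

C2 and C3

Vertices and P = -4s - 4t:
  (71/33, 14/3) → P = -300/11
  (18/23, 83/92) → P = -155/23
  (0, 9/7) → P = -36/7
  (0, 1) → P = -4

The minimum is at (71/33, 14/3). Substituting into each constraint, equality holds for C2 and C3; the remaining constraints have slack.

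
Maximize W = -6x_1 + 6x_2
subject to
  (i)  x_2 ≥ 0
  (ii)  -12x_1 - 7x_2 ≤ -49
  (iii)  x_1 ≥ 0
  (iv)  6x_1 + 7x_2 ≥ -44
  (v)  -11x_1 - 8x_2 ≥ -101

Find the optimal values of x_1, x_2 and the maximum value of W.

x_1 = 0, x_2 = 101/8, maximum W = 303/4

Corner points and W = -6x_1 + 6x_2:
  (49/12, 0) → W = -49/2
  (101/11, 0) → W = -606/11
  (0, 7) → W = 42
  (0, 101/8) → W = 303/4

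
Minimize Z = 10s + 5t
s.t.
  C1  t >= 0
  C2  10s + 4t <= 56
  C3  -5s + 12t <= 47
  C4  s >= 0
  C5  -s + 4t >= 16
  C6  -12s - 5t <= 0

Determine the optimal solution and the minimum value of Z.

Extreme points and Z = 10s + 5t:
  (121/35, 75/14) → Z = 859/14
  (40/11, 54/11) → Z = 670/11
  (1/2, 33/8) → Z = 205/8

The binding constraints are -5s + 12t = 47 and -s + 4t = 16.
Solving simultaneously gives s = 1/2, t = 33/8.

s = 1/2, t = 33/8, minimum Z = 205/8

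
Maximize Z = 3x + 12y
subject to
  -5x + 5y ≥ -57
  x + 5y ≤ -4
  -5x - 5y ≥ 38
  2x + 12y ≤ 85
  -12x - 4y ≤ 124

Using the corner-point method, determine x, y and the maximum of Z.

x = -17/2, y = 9/10, maximum Z = -147/10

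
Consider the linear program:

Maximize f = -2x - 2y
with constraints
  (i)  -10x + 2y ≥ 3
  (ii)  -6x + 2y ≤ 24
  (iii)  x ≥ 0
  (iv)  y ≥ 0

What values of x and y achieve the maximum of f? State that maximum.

x = 0, y = 3/2, maximum f = -3

Corner points and f = -2x - 2y:
  (21/4, 111/4) → f = -66
  (0, 3/2) → f = -3
  (0, 12) → f = -24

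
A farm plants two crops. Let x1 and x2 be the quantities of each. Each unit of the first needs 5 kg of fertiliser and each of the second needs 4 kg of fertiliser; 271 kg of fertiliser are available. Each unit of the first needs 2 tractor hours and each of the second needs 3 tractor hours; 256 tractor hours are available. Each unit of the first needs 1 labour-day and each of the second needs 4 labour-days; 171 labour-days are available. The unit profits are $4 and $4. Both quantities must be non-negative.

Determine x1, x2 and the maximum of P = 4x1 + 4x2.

x1 = 25, x2 = 73/2, maximum P = 246

Vertices and P = 4x1 + 4x2:
  (0, 0) → P = 0
  (0, 171/4) → P = 171
  (271/5, 0) → P = 1084/5
  (25, 73/2) → P = 246

The binding constraints are 5x1 + 4x2 = 271 and x1 + 4x2 = 171.
Solving simultaneously gives x1 = 25, x2 = 73/2.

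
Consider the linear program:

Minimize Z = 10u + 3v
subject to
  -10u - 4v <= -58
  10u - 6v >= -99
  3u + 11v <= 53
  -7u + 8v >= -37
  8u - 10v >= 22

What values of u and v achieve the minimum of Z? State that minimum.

u = 167/33, v = 61/33, minimum Z = 1853/33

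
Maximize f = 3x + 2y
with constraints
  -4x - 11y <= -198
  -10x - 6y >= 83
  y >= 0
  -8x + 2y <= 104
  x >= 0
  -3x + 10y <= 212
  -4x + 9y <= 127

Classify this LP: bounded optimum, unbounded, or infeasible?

infeasible

The boundaries -4x - 11y = -198 and y = 0 meet at (99/2, 0), but that point violates -10x - 6y ≥ 83. Every candidate vertex is excluded by some other constraint, so the feasible region is empty.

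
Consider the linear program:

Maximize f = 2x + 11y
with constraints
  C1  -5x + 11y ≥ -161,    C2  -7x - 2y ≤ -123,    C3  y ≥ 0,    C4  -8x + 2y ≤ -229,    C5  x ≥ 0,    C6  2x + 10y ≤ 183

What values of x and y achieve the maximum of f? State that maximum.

x = 664/21, y = 503/42, maximum f = 8189/42

Extreme points and f = 2x + 11y:
  (161/5, 0) → f = 322/5
  (3623/72, 593/72) → f = 13769/72
  (229/8, 0) → f = 229/4
  (664/21, 503/42) → f = 8189/42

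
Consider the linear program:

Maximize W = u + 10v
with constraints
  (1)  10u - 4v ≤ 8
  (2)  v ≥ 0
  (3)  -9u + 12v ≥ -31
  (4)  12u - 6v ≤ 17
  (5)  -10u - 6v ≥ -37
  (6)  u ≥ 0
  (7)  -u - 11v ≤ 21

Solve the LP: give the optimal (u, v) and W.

u = 0, v = 37/6, maximum W = 185/3

At the optimal vertex, -10u - 6v = -37 and u = 0.
Solving simultaneously gives u = 0, v = 37/6.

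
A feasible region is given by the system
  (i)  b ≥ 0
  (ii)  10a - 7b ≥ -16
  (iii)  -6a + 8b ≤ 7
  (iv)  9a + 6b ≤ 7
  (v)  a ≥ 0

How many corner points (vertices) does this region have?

The feasible vertices (each the meet of two boundaries and inside every other half-plane) are:
  (7/9, 0)
  (0, 0)
  (7/54, 35/36)
  (0, 7/8)

4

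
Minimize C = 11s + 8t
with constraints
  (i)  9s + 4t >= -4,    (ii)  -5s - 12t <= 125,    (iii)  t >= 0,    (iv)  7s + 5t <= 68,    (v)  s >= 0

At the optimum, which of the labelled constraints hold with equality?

(iii) and (v)

Feasible corners and C = 11s + 8t:
  (68/7, 0) → C = 748/7
  (0, 0) → C = 0
  (0, 68/5) → C = 544/5

The minimum is at (0, 0). Substituting into each constraint, equality holds for (iii) and (v); the remaining constraints have slack.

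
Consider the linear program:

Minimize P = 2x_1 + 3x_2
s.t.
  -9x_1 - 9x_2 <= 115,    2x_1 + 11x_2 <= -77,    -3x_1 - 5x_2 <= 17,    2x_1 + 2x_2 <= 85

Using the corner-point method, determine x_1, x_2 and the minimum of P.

x_1 = 198/23, x_2 = -197/23, minimum P = -195/23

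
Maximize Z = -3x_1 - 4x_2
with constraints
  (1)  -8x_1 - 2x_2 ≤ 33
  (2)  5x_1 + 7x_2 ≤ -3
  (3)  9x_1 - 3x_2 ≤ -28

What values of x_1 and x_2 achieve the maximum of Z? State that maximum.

Feasible corners and Z = -3x_1 - 4x_2:
  (-225/46, 141/46) → Z = 111/46
  (-155/42, -73/42) → Z = 757/42
  (-205/78, 113/78) → Z = 163/78

The optimum lies where -8x_1 - 2x_2 = 33 and 9x_1 - 3x_2 = -28.
Solving simultaneously gives x_1 = -155/42, x_2 = -73/42.

x_1 = -155/42, x_2 = -73/42, maximum Z = 757/42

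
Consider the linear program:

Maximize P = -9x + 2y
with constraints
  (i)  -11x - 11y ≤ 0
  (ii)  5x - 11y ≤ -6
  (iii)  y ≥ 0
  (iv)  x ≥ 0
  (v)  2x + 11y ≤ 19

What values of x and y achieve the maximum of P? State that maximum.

The optimum lies where x = 0 and 2x + 11y = 19.
Solving simultaneously gives x = 0, y = 19/11.

x = 0, y = 19/11, maximum P = 38/11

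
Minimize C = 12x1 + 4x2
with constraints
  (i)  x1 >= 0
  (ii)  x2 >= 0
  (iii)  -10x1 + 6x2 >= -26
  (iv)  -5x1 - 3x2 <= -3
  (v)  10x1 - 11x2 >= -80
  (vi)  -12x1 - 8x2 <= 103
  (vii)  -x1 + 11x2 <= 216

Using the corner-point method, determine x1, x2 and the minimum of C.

Feasible corners and C = 12x1 + 4x2:
  (0, 1) → C = 4
  (0, 80/11) → C = 320/11
  (13/5, 0) → C = 156/5
  (3/5, 0) → C = 36/5
  (791/52, 1093/52) → C = 3466/13
  (136/9, 2080/99) → C = 26272/99

The binding constraints are x1 = 0 and -5x1 - 3x2 = -3.
Solving simultaneously gives x1 = 0, x2 = 1.

x1 = 0, x2 = 1, minimum C = 4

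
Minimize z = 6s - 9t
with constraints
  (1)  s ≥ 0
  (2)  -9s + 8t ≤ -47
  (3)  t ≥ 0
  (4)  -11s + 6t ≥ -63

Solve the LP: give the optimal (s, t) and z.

s = 111/17, t = 25/17, minimum z = 441/17

At the optimal vertex, -9s + 8t = -47 and -11s + 6t = -63.
Solving simultaneously gives s = 111/17, t = 25/17.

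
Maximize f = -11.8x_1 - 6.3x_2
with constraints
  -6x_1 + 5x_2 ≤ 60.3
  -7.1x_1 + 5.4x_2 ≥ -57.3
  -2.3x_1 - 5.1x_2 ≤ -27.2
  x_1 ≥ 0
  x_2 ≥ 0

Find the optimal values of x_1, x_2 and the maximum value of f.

Vertices and f = -11.8x_1 - 6.3x_2:
  (30606/155, 77193/310) → f = -483447/124
  (0, 603/50) → f = -37989/500
  (14637/1621, 6133/4863) → f = -1855959/16210
  (0, 16/3) → f = -168/5

The binding constraints are -2.3x_1 - 5.1x_2 = -27.2 and x_1 = 0.
Solving simultaneously gives x_1 = 0, x_2 = 16/3.

x_1 = 0, x_2 = 16/3, maximum f = -168/5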